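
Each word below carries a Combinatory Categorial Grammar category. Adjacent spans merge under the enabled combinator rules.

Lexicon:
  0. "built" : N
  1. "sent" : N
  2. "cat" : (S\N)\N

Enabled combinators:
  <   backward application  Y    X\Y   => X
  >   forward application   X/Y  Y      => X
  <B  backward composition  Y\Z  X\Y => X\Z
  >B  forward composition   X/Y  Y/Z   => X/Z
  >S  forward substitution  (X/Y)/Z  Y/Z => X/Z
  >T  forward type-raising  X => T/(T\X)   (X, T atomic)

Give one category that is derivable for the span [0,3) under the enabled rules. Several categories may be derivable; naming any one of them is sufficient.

[0,3] S   <
  [0,1] "built" : N
  [1,3] S\N   <
    [1,2] "sent" : N
    [2,3] "cat" : (S\N)\N

S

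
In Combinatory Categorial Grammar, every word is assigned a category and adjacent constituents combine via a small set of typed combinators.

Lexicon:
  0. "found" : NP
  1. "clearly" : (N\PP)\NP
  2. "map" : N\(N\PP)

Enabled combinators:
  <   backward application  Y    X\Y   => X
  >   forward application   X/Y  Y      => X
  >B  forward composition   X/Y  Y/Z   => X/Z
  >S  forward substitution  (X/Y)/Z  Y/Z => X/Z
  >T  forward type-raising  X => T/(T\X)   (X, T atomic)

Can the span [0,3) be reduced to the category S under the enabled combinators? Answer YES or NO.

NO

NP (N\PP)\NP N\(N\PP)
CKY chart[0,3] = {N, N/(N\N), NP/(NP\N), PP/(PP\N), S/(S\N)}; S ∉ chart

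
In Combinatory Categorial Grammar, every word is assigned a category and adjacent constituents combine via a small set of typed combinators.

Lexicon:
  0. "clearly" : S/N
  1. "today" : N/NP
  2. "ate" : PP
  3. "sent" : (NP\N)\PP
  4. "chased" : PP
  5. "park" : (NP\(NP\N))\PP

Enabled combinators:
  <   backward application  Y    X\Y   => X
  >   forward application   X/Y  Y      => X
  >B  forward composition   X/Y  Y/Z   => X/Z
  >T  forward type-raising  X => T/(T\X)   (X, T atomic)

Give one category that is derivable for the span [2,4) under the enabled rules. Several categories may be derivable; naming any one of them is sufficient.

[0,6] S   >
  [0,2] S/NP   >B
    [0,1] "clearly" : S/N
    [1,2] "today" : N/NP
  [2,6] NP   <
    [2,4] NP\N   <
      [2,3] "ate" : PP
      [3,4] "sent" : (NP\N)\PP
    [4,6] NP\(NP\N)   <
      [4,5] "chased" : PP
      [5,6] "park" : (NP\(NP\N))\PP

NP\N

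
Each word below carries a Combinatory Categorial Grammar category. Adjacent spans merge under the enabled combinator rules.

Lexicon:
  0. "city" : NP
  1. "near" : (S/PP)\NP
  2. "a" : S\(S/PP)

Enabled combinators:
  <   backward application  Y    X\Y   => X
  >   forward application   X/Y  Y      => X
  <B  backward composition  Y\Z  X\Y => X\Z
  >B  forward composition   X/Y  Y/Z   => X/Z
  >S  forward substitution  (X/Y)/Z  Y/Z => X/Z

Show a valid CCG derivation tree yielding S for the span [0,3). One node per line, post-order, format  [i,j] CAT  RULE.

[0,1] NP  lex  "city"
[1,2] (S/PP)\NP  lex  "near"
[2,3] S\(S/PP)  lex  "a"
[1,3] S\NP  <B  k=2
[0,3] S  <  k=1

[0,3] S   <
  [0,1] "city" : NP
  [1,3] S\NP   <B
    [1,2] "near" : (S/PP)\NP
    [2,3] "a" : S\(S/PP)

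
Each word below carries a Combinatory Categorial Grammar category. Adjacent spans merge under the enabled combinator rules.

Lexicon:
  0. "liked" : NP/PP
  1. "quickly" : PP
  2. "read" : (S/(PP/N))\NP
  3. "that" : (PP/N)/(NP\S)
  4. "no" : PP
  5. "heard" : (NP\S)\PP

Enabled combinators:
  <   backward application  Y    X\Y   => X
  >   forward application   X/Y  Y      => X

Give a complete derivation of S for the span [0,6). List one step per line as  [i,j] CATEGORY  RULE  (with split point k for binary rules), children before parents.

[0,1] NP/PP  lex  "liked"
[1,2] PP  lex  "quickly"
[0,2] NP  >  k=1
[2,3] (S/(PP/N))\NP  lex  "read"
[0,3] S/(PP/N)  <  k=2
[3,4] (PP/N)/(NP\S)  lex  "that"
[4,5] PP  lex  "no"
[5,6] (NP\S)\PP  lex  "heard"
[4,6] NP\S  <  k=5
[3,6] PP/N  >  k=4
[0,6] S  >  k=3

[0,6] S   >
  [0,3] S/(PP/N)   <
    [0,2] NP   >
      [0,1] "liked" : NP/PP
      [1,2] "quickly" : PP
    [2,3] "read" : (S/(PP/N))\NP
  [3,6] PP/N   >
    [3,4] "that" : (PP/N)/(NP\S)
    [4,6] NP\S   <
      [4,5] "no" : PP
      [5,6] "heard" : (NP\S)\PP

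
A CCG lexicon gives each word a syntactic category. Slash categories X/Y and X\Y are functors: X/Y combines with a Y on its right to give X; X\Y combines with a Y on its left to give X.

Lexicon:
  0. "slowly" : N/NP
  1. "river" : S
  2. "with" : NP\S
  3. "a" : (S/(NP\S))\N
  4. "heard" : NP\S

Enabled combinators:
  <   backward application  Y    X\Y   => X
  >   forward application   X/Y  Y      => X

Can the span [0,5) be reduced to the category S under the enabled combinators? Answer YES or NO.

YES

[0,5] S   >
  [0,4] S/(NP\S)   <
    [0,3] N   >
      [0,1] "slowly" : N/NP
      [1,3] NP   <
        [1,2] "river" : S
        [2,3] "with" : NP\S
    [3,4] "a" : (S/(NP\S))\N
  [4,5] "heard" : NP\S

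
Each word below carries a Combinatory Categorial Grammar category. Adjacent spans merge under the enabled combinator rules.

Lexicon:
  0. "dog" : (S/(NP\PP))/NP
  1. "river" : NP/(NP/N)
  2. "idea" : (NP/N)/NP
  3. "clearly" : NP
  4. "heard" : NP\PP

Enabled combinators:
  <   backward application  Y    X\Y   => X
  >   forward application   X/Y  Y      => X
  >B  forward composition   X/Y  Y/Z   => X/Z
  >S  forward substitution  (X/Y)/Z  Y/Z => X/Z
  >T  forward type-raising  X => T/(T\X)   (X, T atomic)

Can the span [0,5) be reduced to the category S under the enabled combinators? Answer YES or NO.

YES

[0,5] S   >
  [0,4] S/(NP\PP)   >
    [0,1] "dog" : (S/(NP\PP))/NP
    [1,4] NP   >
      [1,2] "river" : NP/(NP/N)
      [2,4] NP/N   >
        [2,3] "idea" : (NP/N)/NP
        [3,4] "clearly" : NP
  [4,5] "heard" : NP\PP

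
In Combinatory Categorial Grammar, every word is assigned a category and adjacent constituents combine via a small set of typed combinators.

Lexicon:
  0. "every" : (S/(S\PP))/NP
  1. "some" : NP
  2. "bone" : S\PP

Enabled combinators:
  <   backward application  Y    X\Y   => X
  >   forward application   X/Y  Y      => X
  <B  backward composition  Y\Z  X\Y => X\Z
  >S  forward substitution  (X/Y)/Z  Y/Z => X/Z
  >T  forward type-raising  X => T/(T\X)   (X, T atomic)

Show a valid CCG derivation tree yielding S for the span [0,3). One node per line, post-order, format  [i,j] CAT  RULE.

[0,1] (S/(S\PP))/NP  lex  "every"
[1,2] NP  lex  "some"
[0,2] S/(S\PP)  >  k=1
[2,3] S\PP  lex  "bone"
[0,3] S  >  k=2

[0,3] S   >
  [0,2] S/(S\PP)   >
    [0,1] "every" : (S/(S\PP))/NP
    [1,2] "some" : NP
  [2,3] "bone" : S\PP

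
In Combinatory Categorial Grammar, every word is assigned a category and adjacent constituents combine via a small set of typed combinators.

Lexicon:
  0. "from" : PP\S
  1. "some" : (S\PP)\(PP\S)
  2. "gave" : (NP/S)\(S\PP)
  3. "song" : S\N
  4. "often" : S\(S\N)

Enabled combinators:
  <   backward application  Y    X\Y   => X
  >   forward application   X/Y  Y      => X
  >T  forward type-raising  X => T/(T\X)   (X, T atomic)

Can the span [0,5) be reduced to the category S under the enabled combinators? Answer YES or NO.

NO

PP\S (S\PP)\(PP\S) (NP/S)\(S\PP) S\N S\(S\N)
CKY chart[0,5] = {N/(N\NP), NP, NP/(NP\NP), PP/(PP\NP), S/(S\NP)}; S ∉ chart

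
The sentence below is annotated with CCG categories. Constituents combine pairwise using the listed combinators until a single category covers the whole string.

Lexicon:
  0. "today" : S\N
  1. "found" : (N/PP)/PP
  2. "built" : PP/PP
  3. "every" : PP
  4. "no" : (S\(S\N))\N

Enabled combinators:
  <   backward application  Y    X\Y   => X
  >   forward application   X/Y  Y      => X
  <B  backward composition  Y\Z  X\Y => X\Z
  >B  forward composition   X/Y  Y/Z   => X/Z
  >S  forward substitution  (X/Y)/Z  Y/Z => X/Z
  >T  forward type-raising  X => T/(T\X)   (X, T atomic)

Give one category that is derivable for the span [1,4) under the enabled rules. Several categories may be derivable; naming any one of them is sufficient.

N

[0,5] S   <
  [0,1] "today" : S\N
  [1,5] S\(S\N)   <
    [1,4] N   >
      [1,3] N/PP   >S
        [1,2] "found" : (N/PP)/PP
        [2,3] "built" : PP/PP
      [3,4] "every" : PP
    [4,5] "no" : (S\(S\N))\N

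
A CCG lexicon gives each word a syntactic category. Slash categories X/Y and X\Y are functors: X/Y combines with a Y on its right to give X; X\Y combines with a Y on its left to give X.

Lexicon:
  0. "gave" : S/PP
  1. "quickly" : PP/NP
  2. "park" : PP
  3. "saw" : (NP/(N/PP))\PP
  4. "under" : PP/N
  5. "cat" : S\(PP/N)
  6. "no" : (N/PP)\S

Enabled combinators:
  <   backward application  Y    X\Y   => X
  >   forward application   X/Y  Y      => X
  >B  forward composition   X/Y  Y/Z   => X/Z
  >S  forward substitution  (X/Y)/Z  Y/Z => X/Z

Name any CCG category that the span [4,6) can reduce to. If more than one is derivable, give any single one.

S

[0,7] S   >
  [0,2] S/NP   >B
    [0,1] "gave" : S/PP
    [1,2] "quickly" : PP/NP
  [2,7] NP   >
    [2,4] NP/(N/PP)   <
      [2,3] "park" : PP
      [3,4] "saw" : (NP/(N/PP))\PP
    [4,7] N/PP   <
      [4,6] S   <
        [4,5] "under" : PP/N
        [5,6] "cat" : S\(PP/N)
      [6,7] "no" : (N/PP)\S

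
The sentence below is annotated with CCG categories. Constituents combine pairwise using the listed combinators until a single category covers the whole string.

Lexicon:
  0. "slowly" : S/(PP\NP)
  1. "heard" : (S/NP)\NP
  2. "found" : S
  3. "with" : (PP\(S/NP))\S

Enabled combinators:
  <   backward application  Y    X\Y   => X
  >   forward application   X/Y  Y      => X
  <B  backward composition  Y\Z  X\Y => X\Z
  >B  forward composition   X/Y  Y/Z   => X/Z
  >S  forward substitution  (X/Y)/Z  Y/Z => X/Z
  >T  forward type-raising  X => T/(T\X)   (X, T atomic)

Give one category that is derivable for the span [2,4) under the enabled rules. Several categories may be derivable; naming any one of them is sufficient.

[0,4] S   >
  [0,1] "slowly" : S/(PP\NP)
  [1,4] PP\NP   <B
    [1,2] "heard" : (S/NP)\NP
    [2,4] PP\(S/NP)   <
      [2,3] "found" : S
      [3,4] "with" : (PP\(S/NP))\S

PP\(S/NP)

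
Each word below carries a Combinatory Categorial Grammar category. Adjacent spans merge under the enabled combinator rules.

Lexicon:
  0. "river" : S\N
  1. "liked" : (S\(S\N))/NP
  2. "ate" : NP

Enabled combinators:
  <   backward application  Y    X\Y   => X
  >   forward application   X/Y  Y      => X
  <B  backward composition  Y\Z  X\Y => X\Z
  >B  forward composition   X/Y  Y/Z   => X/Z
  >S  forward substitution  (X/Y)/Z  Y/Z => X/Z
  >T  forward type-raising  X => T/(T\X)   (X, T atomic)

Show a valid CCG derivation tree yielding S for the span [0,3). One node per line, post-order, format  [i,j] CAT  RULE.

[0,1] S\N  lex  "river"
[1,2] (S\(S\N))/NP  lex  "liked"
[2,3] NP  lex  "ate"
[1,3] S\(S\N)  >  k=2
[0,3] S  <  k=1

[0,3] S   <
  [0,1] "river" : S\N
  [1,3] S\(S\N)   >
    [1,2] "liked" : (S\(S\N))/NP
    [2,3] "ate" : NP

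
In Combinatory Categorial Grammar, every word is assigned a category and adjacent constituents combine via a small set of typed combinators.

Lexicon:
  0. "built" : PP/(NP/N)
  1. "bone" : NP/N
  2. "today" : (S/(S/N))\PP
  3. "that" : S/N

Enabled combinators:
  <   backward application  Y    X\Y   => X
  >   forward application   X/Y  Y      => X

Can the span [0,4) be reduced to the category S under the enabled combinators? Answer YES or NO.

YES

[0,4] S   >
  [0,3] S/(S/N)   <
    [0,2] PP   >
      [0,1] "built" : PP/(NP/N)
      [1,2] "bone" : NP/N
    [2,3] "today" : (S/(S/N))\PP
  [3,4] "that" : S/N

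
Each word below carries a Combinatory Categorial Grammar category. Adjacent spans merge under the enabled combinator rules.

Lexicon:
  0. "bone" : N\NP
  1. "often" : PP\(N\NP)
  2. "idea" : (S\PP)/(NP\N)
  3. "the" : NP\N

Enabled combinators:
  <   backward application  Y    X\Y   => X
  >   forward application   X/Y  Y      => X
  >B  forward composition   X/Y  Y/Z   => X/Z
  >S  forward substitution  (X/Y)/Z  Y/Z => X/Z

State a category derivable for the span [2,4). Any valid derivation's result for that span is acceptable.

[0,4] S   <
  [0,2] PP   <
    [0,1] "bone" : N\NP
    [1,2] "often" : PP\(N\NP)
  [2,4] S\PP   >
    [2,3] "idea" : (S\PP)/(NP\N)
    [3,4] "the" : NP\N

S\PP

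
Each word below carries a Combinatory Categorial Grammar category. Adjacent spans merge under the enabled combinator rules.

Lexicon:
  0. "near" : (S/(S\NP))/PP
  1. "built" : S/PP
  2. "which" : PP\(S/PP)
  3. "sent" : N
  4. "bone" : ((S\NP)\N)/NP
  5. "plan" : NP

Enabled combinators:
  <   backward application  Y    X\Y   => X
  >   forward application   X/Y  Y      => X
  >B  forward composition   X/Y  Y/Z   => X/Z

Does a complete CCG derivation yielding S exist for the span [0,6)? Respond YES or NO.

YES

[0,6] S   >
  [0,3] S/(S\NP)   >
    [0,1] "near" : (S/(S\NP))/PP
    [1,3] PP   <
      [1,2] "built" : S/PP
      [2,3] "which" : PP\(S/PP)
  [3,6] S\NP   <
    [3,4] "sent" : N
    [4,6] (S\NP)\N   >
      [4,5] "bone" : ((S\NP)\N)/NP
      [5,6] "plan" : NP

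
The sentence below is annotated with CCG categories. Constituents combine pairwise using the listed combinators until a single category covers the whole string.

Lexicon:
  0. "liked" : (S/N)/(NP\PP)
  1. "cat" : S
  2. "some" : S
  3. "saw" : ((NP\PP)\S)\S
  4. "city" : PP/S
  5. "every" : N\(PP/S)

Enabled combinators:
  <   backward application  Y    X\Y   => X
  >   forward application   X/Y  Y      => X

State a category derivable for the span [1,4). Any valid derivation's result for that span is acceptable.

[0,6] S   >
  [0,4] S/N   >
    [0,1] "liked" : (S/N)/(NP\PP)
    [1,4] NP\PP   <
      [1,2] "cat" : S
      [2,4] (NP\PP)\S   <
        [2,3] "some" : S
        [3,4] "saw" : ((NP\PP)\S)\S
  [4,6] N   <
    [4,5] "city" : PP/S
    [5,6] "every" : N\(PP/S)

NP\PP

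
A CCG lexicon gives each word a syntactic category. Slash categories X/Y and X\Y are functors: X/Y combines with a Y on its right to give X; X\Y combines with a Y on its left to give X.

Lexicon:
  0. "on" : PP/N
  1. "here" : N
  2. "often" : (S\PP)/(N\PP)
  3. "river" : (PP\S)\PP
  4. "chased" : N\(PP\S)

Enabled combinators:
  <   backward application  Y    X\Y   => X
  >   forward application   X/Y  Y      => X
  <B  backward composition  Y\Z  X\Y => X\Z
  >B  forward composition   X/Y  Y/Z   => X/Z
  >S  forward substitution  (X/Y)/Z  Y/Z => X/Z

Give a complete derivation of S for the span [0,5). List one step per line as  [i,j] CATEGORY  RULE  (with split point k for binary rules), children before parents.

[0,1] PP/N  lex  "on"
[1,2] N  lex  "here"
[0,2] PP  >  k=1
[2,3] (S\PP)/(N\PP)  lex  "often"
[3,4] (PP\S)\PP  lex  "river"
[4,5] N\(PP\S)  lex  "chased"
[3,5] N\PP  <B  k=4
[2,5] S\PP  >  k=3
[0,5] S  <  k=2

[0,5] S   <
  [0,2] PP   >
    [0,1] "on" : PP/N
    [1,2] "here" : N
  [2,5] S\PP   >
    [2,3] "often" : (S\PP)/(N\PP)
    [3,5] N\PP   <B
      [3,4] "river" : (PP\S)\PP
      [4,5] "chased" : N\(PP\S)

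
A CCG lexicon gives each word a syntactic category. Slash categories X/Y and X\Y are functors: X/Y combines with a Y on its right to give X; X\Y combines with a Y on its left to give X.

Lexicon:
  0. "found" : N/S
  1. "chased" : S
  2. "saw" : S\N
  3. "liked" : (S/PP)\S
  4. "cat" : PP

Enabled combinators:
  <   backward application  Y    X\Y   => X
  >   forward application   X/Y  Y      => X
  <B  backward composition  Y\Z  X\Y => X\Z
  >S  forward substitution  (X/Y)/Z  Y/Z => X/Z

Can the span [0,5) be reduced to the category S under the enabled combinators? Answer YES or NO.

YES

[0,5] S   >
  [0,4] S/PP   <
    [0,3] S   <
      [0,2] N   >
        [0,1] "found" : N/S
        [1,2] "chased" : S
      [2,3] "saw" : S\N
    [3,4] "liked" : (S/PP)\S
  [4,5] "cat" : PP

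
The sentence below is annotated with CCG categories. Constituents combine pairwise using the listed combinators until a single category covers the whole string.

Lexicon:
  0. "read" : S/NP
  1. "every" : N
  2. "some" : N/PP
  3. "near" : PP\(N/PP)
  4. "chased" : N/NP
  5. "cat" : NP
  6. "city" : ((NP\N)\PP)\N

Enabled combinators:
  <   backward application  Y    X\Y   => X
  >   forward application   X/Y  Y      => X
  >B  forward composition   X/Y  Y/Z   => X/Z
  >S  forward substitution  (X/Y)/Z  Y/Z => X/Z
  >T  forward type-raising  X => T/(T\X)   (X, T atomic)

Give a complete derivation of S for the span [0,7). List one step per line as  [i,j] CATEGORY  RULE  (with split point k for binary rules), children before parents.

[0,7] S   >
  [0,1] "read" : S/NP
  [1,7] NP   <
    [1,2] "every" : N
    [2,7] NP\N   <
      [2,4] PP   <
        [2,3] "some" : N/PP
        [3,4] "near" : PP\(N/PP)
      [4,7] (NP\N)\PP   <
        [4,6] N   >
          [4,5] "chased" : N/NP
          [5,6] "cat" : NP
        [6,7] "city" : ((NP\N)\PP)\N

[0,1] S/NP  lex  "read"
[1,2] N  lex  "every"
[2,3] N/PP  lex  "some"
[3,4] PP\(N/PP)  lex  "near"
[2,4] PP  <  k=3
[4,5] N/NP  lex  "chased"
[5,6] NP  lex  "cat"
[4,6] N  >  k=5
[6,7] ((NP\N)\PP)\N  lex  "city"
[4,7] (NP\N)\PP  <  k=6
[2,7] NP\N  <  k=4
[1,7] NP  <  k=2
[0,7] S  >  k=1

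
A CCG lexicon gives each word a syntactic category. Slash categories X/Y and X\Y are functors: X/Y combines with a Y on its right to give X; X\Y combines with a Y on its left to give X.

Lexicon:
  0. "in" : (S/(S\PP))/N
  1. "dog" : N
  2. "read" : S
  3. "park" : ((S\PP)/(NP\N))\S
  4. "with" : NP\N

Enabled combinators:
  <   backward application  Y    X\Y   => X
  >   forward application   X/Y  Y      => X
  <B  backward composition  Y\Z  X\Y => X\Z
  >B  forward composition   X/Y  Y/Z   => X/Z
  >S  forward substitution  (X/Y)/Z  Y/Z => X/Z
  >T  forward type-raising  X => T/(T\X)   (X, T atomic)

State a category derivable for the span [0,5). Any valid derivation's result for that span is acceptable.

S

[0,5] S   >
  [0,2] S/(S\PP)   >
    [0,1] "in" : (S/(S\PP))/N
    [1,2] "dog" : N
  [2,5] S\PP   >
    [2,4] (S\PP)/(NP\N)   <
      [2,3] "read" : S
      [3,4] "park" : ((S\PP)/(NP\N))\S
    [4,5] "with" : NP\N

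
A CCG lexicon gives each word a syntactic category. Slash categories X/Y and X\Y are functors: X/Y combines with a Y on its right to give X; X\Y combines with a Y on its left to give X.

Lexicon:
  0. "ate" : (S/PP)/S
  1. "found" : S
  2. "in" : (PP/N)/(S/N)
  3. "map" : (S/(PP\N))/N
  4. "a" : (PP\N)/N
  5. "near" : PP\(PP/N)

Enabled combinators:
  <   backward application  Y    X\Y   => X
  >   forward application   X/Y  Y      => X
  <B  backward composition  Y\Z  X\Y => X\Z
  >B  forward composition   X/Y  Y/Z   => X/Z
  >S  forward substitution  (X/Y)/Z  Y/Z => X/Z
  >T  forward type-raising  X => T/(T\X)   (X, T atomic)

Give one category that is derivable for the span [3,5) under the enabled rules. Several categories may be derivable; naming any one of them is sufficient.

[0,6] S   >
  [0,2] S/PP   >
    [0,1] "ate" : (S/PP)/S
    [1,2] "found" : S
  [2,6] PP   <
    [2,5] PP/N   >
      [2,3] "in" : (PP/N)/(S/N)
      [3,5] S/N   >S
        [3,4] "map" : (S/(PP\N))/N
        [4,5] "a" : (PP\N)/N
    [5,6] "near" : PP\(PP/N)

S/N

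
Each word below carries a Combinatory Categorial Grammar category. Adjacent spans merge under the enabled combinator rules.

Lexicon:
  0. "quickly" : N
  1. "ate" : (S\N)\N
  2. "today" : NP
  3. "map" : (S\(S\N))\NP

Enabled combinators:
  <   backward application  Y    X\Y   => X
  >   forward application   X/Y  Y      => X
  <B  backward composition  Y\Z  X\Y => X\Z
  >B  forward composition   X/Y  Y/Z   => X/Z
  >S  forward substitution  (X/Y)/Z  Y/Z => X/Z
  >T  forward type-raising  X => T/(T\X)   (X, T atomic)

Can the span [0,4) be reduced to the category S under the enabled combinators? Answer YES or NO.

YES

[0,4] S   <
  [0,2] S\N   <
    [0,1] "quickly" : N
    [1,2] "ate" : (S\N)\N
  [2,4] S\(S\N)   <
    [2,3] "today" : NP
    [3,4] "map" : (S\(S\N))\NP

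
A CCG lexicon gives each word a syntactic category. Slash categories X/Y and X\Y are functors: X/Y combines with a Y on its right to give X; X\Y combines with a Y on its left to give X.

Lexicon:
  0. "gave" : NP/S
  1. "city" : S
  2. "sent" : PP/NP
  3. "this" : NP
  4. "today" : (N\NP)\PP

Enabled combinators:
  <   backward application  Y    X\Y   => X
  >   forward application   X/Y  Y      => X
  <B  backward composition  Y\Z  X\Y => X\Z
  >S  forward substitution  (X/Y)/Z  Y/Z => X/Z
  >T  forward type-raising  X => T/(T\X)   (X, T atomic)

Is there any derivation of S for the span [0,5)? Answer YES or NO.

NP/S S PP/NP NP (N\NP)\PP
CKY chart[0,5] = {N, N/(N\N), NP/(NP\N), PP/(PP\N), S/(S\N)}; S ∉ chart

NO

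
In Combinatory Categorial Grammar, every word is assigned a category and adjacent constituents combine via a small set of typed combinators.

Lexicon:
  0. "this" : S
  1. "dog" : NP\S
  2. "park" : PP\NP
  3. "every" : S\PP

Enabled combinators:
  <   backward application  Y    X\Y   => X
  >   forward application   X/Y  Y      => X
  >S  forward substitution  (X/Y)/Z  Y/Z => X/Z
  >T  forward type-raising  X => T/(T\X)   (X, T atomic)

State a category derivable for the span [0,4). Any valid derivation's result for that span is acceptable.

S

[0,4] S   <
  [0,3] PP   <
    [0,2] NP   <
      [0,1] "this" : S
      [1,2] "dog" : NP\S
    [2,3] "park" : PP\NP
  [3,4] "every" : S\PP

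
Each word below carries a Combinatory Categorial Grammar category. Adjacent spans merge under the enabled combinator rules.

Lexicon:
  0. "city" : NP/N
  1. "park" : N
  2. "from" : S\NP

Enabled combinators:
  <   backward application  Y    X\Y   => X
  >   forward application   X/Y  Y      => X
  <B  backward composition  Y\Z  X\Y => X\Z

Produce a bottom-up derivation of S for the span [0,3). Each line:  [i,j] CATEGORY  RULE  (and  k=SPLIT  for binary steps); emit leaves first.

[0,3] S   <
  [0,2] NP   >
    [0,1] "city" : NP/N
    [1,2] "park" : N
  [2,3] "from" : S\NP

[0,1] NP/N  lex  "city"
[1,2] N  lex  "park"
[0,2] NP  >  k=1
[2,3] S\NP  lex  "from"
[0,3] S  <  k=2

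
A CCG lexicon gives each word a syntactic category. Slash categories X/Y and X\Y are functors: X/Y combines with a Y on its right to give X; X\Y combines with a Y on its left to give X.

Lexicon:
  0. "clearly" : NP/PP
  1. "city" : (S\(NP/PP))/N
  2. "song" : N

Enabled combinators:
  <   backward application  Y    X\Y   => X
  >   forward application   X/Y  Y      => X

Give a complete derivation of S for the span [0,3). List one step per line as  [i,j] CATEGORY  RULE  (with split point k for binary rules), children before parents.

[0,3] S   <
  [0,1] "clearly" : NP/PP
  [1,3] S\(NP/PP)   >
    [1,2] "city" : (S\(NP/PP))/N
    [2,3] "song" : N

[0,1] NP/PP  lex  "clearly"
[1,2] (S\(NP/PP))/N  lex  "city"
[2,3] N  lex  "song"
[1,3] S\(NP/PP)  >  k=2
[0,3] S  <  k=1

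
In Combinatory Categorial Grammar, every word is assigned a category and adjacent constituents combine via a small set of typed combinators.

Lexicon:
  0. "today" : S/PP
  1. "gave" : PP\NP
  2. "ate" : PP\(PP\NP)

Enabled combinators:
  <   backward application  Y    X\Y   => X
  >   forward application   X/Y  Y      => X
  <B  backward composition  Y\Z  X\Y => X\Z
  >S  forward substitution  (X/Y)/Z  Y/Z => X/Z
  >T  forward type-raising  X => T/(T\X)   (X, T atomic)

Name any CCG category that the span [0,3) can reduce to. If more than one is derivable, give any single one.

S

[0,3] S   >
  [0,1] "today" : S/PP
  [1,3] PP   <
    [1,2] "gave" : PP\NP
    [2,3] "ate" : PP\(PP\NP)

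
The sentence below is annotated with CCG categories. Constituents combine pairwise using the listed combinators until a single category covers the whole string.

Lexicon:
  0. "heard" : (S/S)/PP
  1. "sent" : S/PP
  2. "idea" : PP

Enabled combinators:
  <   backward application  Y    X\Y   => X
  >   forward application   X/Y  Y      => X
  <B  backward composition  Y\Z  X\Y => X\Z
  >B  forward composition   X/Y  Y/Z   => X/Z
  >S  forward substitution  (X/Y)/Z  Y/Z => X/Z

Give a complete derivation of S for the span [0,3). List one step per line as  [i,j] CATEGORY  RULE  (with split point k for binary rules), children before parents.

[0,3] S   >
  [0,2] S/PP   >S
    [0,1] "heard" : (S/S)/PP
    [1,2] "sent" : S/PP
  [2,3] "idea" : PP

[0,1] (S/S)/PP  lex  "heard"
[1,2] S/PP  lex  "sent"
[0,2] S/PP  >S  k=1
[2,3] PP  lex  "idea"
[0,3] S  >  k=2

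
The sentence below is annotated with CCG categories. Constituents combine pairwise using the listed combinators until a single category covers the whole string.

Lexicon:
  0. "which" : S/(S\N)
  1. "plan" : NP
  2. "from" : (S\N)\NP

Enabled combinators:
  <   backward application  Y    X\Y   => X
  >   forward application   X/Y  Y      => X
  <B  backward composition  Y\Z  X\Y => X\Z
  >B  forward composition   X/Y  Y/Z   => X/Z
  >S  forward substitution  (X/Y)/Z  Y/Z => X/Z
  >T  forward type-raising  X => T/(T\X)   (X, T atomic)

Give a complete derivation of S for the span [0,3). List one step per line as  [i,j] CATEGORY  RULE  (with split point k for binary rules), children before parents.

[0,1] S/(S\N)  lex  "which"
[1,2] NP  lex  "plan"
[2,3] (S\N)\NP  lex  "from"
[1,3] S\N  <  k=2
[0,3] S  >  k=1

[0,3] S   >
  [0,1] "which" : S/(S\N)
  [1,3] S\N   <
    [1,2] "plan" : NP
    [2,3] "from" : (S\N)\NP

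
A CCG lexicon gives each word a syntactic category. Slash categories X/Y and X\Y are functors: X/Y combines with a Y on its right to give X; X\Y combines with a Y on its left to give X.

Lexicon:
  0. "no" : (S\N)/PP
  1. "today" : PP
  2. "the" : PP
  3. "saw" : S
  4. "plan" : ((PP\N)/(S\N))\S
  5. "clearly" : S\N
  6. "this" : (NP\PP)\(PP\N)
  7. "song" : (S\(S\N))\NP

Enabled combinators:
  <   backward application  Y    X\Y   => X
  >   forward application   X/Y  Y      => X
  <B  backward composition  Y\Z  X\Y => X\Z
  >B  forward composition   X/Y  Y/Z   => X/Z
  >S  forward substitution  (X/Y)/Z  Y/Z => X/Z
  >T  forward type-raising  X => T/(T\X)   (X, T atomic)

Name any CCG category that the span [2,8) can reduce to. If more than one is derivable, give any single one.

[0,8] S   <
  [0,2] S\N   >
    [0,1] "no" : (S\N)/PP
    [1,2] "today" : PP
  [2,8] S\(S\N)   <
    [2,7] NP   <
      [2,3] "the" : PP
      [3,7] NP\PP   <
        [3,6] PP\N   >
          [3,5] (PP\N)/(S\N)   <
            [3,4] "saw" : S
            [4,5] "plan" : ((PP\N)/(S\N))\S
          [5,6] "clearly" : S\N
        [6,7] "this" : (NP\PP)\(PP\N)
    [7,8] "song" : (S\(S\N))\NP

S\(S\N)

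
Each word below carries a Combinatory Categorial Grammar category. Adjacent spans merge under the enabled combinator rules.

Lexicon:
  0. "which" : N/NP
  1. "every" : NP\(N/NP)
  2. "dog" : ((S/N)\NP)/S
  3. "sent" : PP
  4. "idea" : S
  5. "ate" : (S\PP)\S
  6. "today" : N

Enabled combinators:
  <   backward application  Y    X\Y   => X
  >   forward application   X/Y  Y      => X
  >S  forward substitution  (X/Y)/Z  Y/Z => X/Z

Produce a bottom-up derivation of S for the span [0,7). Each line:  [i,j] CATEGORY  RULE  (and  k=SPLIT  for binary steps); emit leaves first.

[0,1] N/NP  lex  "which"
[1,2] NP\(N/NP)  lex  "every"
[0,2] NP  <  k=1
[2,3] ((S/N)\NP)/S  lex  "dog"
[3,4] PP  lex  "sent"
[4,5] S  lex  "idea"
[5,6] (S\PP)\S  lex  "ate"
[4,6] S\PP  <  k=5
[3,6] S  <  k=4
[2,6] (S/N)\NP  >  k=3
[0,6] S/N  <  k=2
[6,7] N  lex  "today"
[0,7] S  >  k=6

[0,7] S   >
  [0,6] S/N   <
    [0,2] NP   <
      [0,1] "which" : N/NP
      [1,2] "every" : NP\(N/NP)
    [2,6] (S/N)\NP   >
      [2,3] "dog" : ((S/N)\NP)/S
      [3,6] S   <
        [3,4] "sent" : PP
        [4,6] S\PP   <
          [4,5] "idea" : S
          [5,6] "ate" : (S\PP)\S
  [6,7] "today" : N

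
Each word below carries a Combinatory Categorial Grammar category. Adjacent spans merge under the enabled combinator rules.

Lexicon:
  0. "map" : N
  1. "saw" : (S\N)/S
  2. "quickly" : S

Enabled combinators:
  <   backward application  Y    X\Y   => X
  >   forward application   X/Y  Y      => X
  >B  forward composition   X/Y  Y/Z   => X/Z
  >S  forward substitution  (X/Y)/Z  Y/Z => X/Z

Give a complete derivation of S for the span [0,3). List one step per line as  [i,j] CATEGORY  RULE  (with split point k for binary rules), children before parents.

[0,3] S   <
  [0,1] "map" : N
  [1,3] S\N   >
    [1,2] "saw" : (S\N)/S
    [2,3] "quickly" : S

[0,1] N  lex  "map"
[1,2] (S\N)/S  lex  "saw"
[2,3] S  lex  "quickly"
[1,3] S\N  >  k=2
[0,3] S  <  k=1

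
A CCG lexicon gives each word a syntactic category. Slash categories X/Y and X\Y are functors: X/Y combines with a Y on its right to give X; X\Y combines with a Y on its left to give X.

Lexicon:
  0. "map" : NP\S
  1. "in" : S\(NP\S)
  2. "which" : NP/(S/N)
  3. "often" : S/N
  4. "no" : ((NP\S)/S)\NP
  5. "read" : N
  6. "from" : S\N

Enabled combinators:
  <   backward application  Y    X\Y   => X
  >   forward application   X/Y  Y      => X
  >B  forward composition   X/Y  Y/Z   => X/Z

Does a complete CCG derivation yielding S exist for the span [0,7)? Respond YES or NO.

NP\S S\(NP\S) NP/(S/N) S/N ((NP\S)/S)\NP N S\N
CKY chart[0,7] = {NP}; S ∉ chart

NO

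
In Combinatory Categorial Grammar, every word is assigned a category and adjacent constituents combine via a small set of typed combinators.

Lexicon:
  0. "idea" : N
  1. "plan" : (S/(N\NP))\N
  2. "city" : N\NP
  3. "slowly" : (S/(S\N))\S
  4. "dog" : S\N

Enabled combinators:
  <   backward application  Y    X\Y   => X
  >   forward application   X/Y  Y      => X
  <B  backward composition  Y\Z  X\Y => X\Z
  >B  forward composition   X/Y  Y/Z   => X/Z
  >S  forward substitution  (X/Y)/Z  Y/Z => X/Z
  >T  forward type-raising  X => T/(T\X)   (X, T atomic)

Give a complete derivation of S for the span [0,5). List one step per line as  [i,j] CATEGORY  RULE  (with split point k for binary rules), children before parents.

[0,5] S   >
  [0,4] S/(S\N)   <
    [0,3] S   >
      [0,2] S/(N\NP)   <
        [0,1] "idea" : N
        [1,2] "plan" : (S/(N\NP))\N
      [2,3] "city" : N\NP
    [3,4] "slowly" : (S/(S\N))\S
  [4,5] "dog" : S\N

[0,1] N  lex  "idea"
[1,2] (S/(N\NP))\N  lex  "plan"
[0,2] S/(N\NP)  <  k=1
[2,3] N\NP  lex  "city"
[0,3] S  >  k=2
[3,4] (S/(S\N))\S  lex  "slowly"
[0,4] S/(S\N)  <  k=3
[4,5] S\N  lex  "dog"
[0,5] S  >  k=4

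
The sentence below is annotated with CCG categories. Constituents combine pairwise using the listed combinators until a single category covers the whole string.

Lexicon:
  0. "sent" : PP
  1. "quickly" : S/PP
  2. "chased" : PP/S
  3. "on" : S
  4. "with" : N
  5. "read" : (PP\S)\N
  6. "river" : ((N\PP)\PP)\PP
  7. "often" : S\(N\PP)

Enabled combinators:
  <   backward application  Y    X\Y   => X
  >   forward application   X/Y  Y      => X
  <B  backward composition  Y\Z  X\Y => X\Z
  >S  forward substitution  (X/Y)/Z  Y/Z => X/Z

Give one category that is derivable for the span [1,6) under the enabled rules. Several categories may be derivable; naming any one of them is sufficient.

[0,8] S   <
  [0,1] "sent" : PP
  [1,8] S\PP   <B
    [1,7] (N\PP)\PP   <
      [1,6] PP   <
        [1,4] S   >
          [1,2] "quickly" : S/PP
          [2,4] PP   >
            [2,3] "chased" : PP/S
            [3,4] "on" : S
        [4,6] PP\S   <
          [4,5] "with" : N
          [5,6] "read" : (PP\S)\N
      [6,7] "river" : ((N\PP)\PP)\PP
    [7,8] "often" : S\(N\PP)

PP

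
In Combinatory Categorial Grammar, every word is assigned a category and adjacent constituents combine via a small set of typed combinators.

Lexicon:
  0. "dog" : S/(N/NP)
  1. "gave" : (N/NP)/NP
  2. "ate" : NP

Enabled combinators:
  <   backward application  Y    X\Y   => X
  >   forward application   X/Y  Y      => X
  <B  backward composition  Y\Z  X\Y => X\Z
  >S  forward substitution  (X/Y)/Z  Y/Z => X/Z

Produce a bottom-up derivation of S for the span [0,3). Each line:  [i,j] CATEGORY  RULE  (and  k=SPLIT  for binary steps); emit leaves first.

[0,3] S   >
  [0,1] "dog" : S/(N/NP)
  [1,3] N/NP   >
    [1,2] "gave" : (N/NP)/NP
    [2,3] "ate" : NP

[0,1] S/(N/NP)  lex  "dog"
[1,2] (N/NP)/NP  lex  "gave"
[2,3] NP  lex  "ate"
[1,3] N/NP  >  k=2
[0,3] S  >  k=1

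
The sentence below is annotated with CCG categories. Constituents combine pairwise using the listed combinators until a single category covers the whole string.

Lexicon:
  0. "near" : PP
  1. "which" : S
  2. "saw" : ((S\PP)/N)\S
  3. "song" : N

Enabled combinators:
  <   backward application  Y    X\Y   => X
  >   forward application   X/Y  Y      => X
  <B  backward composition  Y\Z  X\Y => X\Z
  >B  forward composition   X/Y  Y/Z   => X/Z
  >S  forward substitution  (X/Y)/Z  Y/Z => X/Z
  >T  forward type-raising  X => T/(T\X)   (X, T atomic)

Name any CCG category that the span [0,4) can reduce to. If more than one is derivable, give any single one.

S

[0,4] S   <
  [0,1] "near" : PP
  [1,4] S\PP   >
    [1,3] (S\PP)/N   <
      [1,2] "which" : S
      [2,3] "saw" : ((S\PP)/N)\S
    [3,4] "song" : N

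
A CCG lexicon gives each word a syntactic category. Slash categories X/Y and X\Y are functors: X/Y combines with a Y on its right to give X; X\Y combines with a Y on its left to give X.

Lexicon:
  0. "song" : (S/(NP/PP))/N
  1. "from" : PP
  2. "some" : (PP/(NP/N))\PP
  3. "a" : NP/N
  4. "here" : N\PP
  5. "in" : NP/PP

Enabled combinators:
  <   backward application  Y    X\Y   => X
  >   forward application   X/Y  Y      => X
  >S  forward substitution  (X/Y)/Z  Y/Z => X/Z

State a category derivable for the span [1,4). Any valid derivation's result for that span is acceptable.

[0,6] S   >
  [0,5] S/(NP/PP)   >
    [0,1] "song" : (S/(NP/PP))/N
    [1,5] N   <
      [1,4] PP   >
        [1,3] PP/(NP/N)   <
          [1,2] "from" : PP
          [2,3] "some" : (PP/(NP/N))\PP
        [3,4] "a" : NP/N
      [4,5] "here" : N\PP
  [5,6] "in" : NP/PP

PP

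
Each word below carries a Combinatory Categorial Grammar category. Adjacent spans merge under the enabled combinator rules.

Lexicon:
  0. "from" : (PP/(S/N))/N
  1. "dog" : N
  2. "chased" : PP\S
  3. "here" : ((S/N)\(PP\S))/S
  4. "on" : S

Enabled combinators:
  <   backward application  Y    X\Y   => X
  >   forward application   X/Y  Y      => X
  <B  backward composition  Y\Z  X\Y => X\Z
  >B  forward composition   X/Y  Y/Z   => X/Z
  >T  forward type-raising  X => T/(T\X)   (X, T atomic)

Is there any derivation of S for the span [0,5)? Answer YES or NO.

NO

(PP/(S/N))/N N PP\S ((S/N)\(PP\S))/S S
CKY chart[0,5] = {N/(N\PP), NP/(NP\PP), PP, PP/(PP\PP), S/(S\PP)}; S ∉ chart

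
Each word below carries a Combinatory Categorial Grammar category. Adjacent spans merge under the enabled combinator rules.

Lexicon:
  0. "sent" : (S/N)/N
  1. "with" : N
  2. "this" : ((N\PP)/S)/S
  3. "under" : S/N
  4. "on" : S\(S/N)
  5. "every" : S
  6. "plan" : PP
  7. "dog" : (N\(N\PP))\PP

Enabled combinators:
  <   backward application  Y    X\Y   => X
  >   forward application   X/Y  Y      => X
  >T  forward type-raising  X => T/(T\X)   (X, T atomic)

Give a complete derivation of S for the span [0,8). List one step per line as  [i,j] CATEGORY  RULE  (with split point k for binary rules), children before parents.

[0,1] (S/N)/N  lex  "sent"
[1,2] N  lex  "with"
[0,2] S/N  >  k=1
[2,3] ((N\PP)/S)/S  lex  "this"
[3,4] S/N  lex  "under"
[4,5] S\(S/N)  lex  "on"
[3,5] S  <  k=4
[2,5] (N\PP)/S  >  k=3
[5,6] S  lex  "every"
[2,6] N\PP  >  k=5
[6,7] PP  lex  "plan"
[7,8] (N\(N\PP))\PP  lex  "dog"
[6,8] N\(N\PP)  <  k=7
[2,8] N  <  k=6
[0,8] S  >  k=2

[0,8] S   >
  [0,2] S/N   >
    [0,1] "sent" : (S/N)/N
    [1,2] "with" : N
  [2,8] N   <
    [2,6] N\PP   >
      [2,5] (N\PP)/S   >
        [2,3] "this" : ((N\PP)/S)/S
        [3,5] S   <
          [3,4] "under" : S/N
          [4,5] "on" : S\(S/N)
      [5,6] "every" : S
    [6,8] N\(N\PP)   <
      [6,7] "plan" : PP
      [7,8] "dog" : (N\(N\PP))\PP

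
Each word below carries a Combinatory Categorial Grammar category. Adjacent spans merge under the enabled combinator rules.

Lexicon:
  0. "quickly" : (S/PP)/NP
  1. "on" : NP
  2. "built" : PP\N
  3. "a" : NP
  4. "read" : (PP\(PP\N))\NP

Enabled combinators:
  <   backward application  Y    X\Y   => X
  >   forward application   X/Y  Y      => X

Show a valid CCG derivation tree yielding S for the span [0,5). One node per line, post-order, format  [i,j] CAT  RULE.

[0,5] S   >
  [0,2] S/PP   >
    [0,1] "quickly" : (S/PP)/NP
    [1,2] "on" : NP
  [2,5] PP   <
    [2,3] "built" : PP\N
    [3,5] PP\(PP\N)   <
      [3,4] "a" : NP
      [4,5] "read" : (PP\(PP\N))\NP

[0,1] (S/PP)/NP  lex  "quickly"
[1,2] NP  lex  "on"
[0,2] S/PP  >  k=1
[2,3] PP\N  lex  "built"
[3,4] NP  lex  "a"
[4,5] (PP\(PP\N))\NP  lex  "read"
[3,5] PP\(PP\N)  <  k=4
[2,5] PP  <  k=3
[0,5] S  >  k=2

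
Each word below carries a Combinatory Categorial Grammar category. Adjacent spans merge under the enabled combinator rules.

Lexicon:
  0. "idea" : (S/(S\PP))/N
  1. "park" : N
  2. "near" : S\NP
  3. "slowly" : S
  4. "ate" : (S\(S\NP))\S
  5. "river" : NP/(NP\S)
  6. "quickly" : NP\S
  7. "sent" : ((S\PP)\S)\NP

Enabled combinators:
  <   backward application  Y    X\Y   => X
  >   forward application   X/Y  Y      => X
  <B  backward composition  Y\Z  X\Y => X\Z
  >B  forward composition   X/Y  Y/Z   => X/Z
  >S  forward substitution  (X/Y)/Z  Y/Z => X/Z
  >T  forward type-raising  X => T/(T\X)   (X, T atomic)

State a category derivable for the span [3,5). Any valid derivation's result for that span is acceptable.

[0,8] S   >
  [0,2] S/(S\PP)   >
    [0,1] "idea" : (S/(S\PP))/N
    [1,2] "park" : N
  [2,8] S\PP   <
    [2,5] S   <
      [2,3] "near" : S\NP
      [3,5] S\(S\NP)   <
        [3,4] "slowly" : S
        [4,5] "ate" : (S\(S\NP))\S
    [5,8] (S\PP)\S   <
      [5,7] NP   >
        [5,6] "river" : NP/(NP\S)
        [6,7] "quickly" : NP\S
      [7,8] "sent" : ((S\PP)\S)\NP

S\(S\NP)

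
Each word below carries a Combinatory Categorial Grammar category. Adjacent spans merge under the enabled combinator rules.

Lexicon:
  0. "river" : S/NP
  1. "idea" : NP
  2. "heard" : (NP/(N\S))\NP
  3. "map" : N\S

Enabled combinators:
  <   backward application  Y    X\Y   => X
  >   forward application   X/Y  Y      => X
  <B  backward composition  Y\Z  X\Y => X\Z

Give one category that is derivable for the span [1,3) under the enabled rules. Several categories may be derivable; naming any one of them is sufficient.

[0,4] S   >
  [0,1] "river" : S/NP
  [1,4] NP   >
    [1,3] NP/(N\S)   <
      [1,2] "idea" : NP
      [2,3] "heard" : (NP/(N\S))\NP
    [3,4] "map" : N\S

NP/(N\S)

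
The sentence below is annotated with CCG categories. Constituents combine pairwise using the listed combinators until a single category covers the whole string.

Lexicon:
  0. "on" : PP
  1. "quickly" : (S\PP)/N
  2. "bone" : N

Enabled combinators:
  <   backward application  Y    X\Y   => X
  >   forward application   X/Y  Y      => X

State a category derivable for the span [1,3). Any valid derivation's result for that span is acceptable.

S\PP

[0,3] S   <
  [0,1] "on" : PP
  [1,3] S\PP   >
    [1,2] "quickly" : (S\PP)/N
    [2,3] "bone" : N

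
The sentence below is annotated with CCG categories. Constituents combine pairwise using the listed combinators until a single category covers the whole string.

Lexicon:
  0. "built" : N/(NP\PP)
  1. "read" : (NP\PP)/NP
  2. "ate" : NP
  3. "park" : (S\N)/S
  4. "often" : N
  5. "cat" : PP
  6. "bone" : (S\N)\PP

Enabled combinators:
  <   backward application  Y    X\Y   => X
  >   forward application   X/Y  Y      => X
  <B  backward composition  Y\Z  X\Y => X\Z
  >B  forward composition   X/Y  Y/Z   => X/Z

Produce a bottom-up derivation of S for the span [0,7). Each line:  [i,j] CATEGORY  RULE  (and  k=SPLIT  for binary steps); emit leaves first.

[0,7] S   <
  [0,3] N   >
    [0,1] "built" : N/(NP\PP)
    [1,3] NP\PP   >
      [1,2] "read" : (NP\PP)/NP
      [2,3] "ate" : NP
  [3,7] S\N   >
    [3,4] "park" : (S\N)/S
    [4,7] S   <
      [4,5] "often" : N
      [5,7] S\N   <
        [5,6] "cat" : PP
        [6,7] "bone" : (S\N)\PP

[0,1] N/(NP\PP)  lex  "built"
[1,2] (NP\PP)/NP  lex  "read"
[2,3] NP  lex  "ate"
[1,3] NP\PP  >  k=2
[0,3] N  >  k=1
[3,4] (S\N)/S  lex  "park"
[4,5] N  lex  "often"
[5,6] PP  lex  "cat"
[6,7] (S\N)\PP  lex  "bone"
[5,7] S\N  <  k=6
[4,7] S  <  k=5
[3,7] S\N  >  k=4
[0,7] S  <  k=3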